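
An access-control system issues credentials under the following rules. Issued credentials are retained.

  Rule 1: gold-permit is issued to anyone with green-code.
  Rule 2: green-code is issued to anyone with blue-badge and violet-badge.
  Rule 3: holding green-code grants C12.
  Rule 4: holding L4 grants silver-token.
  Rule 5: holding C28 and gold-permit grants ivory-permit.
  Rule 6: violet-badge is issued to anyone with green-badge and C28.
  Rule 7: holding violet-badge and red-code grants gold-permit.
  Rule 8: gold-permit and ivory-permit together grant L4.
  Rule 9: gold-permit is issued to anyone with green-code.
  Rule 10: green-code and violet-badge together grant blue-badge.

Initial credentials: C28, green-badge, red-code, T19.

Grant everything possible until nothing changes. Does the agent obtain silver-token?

Yes

Holding green-badge and C28 grants violet-badge (Rule 6).
Holding violet-badge and red-code grants gold-permit (Rule 7).
Holding C28 and gold-permit grants ivory-permit (Rule 5).
Holding gold-permit and ivory-permit grants L4 (Rule 8).
Holding L4 grants silver-token (Rule 4).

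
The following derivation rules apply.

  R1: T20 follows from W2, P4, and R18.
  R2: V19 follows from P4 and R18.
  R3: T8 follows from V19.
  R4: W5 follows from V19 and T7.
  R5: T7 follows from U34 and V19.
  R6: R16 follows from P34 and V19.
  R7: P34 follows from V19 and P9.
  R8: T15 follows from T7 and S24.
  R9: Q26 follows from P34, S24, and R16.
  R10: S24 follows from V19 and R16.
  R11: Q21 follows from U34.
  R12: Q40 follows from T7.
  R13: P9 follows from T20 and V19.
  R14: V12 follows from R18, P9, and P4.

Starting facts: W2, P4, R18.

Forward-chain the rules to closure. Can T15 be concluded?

T15 would need T7 and S24 (R8), but T7 is never established.

No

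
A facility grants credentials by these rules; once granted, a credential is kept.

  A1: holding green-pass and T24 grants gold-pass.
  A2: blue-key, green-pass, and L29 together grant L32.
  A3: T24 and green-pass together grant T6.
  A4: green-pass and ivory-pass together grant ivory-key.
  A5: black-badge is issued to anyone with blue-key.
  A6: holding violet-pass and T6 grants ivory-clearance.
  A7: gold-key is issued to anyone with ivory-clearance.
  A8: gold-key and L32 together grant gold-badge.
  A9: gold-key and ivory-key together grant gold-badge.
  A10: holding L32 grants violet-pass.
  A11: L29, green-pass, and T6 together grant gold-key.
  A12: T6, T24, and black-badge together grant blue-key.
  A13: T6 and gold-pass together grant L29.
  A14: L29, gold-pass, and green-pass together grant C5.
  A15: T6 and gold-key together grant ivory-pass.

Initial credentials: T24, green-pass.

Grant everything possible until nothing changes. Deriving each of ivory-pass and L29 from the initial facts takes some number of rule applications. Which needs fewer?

L29: Holding T24 and green-pass grants T6 (A3). Holding green-pass and T24 grants gold-pass (A1). Holding T6 and gold-pass grants L29 (A13). [3 rule applications]
ivory-pass: Holding T24 and green-pass grants T6 (A3). Holding green-pass and T24 grants gold-pass (A1). Holding T6 and gold-pass grants L29 (A13). Holding L29, green-pass, and T6 grants gold-key (A11). Holding T6 and gold-key grants ivory-pass (A15). [5 rule applications]
L29 needs fewer.

L29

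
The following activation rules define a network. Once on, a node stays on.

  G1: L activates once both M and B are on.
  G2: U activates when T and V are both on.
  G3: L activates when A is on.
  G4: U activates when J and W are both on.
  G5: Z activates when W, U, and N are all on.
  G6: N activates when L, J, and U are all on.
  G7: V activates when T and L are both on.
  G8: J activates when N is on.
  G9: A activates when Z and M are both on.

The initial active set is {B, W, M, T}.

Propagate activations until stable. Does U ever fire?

Yes

G1: M and B on → L on.
T and L are on, so V activates (G7).
G2: T and V on → U on.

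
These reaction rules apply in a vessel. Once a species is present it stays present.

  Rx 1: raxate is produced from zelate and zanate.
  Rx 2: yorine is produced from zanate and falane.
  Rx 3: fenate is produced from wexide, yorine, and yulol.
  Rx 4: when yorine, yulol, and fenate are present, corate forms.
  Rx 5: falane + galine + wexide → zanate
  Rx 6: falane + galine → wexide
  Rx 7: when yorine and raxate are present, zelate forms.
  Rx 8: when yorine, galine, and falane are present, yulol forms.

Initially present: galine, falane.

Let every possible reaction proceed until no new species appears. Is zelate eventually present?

zelate would need yorine and raxate (Rx 7), but raxate never forms.

No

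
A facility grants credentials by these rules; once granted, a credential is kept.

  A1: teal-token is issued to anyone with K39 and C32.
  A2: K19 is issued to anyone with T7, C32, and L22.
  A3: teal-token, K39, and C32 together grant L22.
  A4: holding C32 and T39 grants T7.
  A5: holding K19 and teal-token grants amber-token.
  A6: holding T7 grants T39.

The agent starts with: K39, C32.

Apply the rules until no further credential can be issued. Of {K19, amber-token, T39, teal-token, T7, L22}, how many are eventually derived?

2

Holding K39 and C32 grants teal-token (A1).
Holding teal-token, K39, and C32 grants L22 (A3).
K19 would need T7, C32, and L22 (A2), but T7 is never granted.
amber-token would need K19 and teal-token (A5), but K19 is never granted.
T39 would need T7 (A6), but T7 is never granted.
teal-token: reached.
T7 would need C32 and T39 (A4), but T39 is never granted.
L22: reached.
Reached: teal-token and L22 — 2 of the 6.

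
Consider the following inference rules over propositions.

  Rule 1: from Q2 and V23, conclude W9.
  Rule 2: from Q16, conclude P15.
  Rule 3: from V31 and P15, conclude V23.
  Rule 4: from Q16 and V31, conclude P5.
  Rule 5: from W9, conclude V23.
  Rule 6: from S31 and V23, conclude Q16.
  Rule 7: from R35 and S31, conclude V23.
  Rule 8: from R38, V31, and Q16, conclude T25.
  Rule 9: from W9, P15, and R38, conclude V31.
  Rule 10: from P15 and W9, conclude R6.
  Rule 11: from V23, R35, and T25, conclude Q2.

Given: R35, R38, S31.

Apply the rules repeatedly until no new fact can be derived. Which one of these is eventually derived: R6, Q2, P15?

From R35 and S31, Rule 7 gives V23.
From S31 and V23, Rule 6 gives Q16.
Q16 holds, so P15 follows (Rule 2).
R6 would need P15 and W9 (Rule 10), but W9 is never established. Q2 would need V23, R35, and T25 (Rule 11), but T25 is never established.

P15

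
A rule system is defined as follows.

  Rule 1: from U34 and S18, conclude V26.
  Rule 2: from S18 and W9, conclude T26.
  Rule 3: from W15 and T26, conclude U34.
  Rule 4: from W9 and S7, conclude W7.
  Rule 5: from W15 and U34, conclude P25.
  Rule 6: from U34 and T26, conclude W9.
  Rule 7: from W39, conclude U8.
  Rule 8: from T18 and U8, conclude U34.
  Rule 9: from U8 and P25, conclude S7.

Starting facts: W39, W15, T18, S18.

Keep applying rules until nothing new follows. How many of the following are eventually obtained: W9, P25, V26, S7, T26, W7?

From W39, Rule 7 gives U8.
T18 and U8 hold, so U34 follows (Rule 8).
From W15 and U34, Rule 5 gives P25.
U34 and S18 hold, so V26 follows (Rule 1).
From U8 and P25, Rule 9 gives S7.
W9 would need U34 and T26 (Rule 6), but T26 is never established.
P25: reached.
V26: reached.
S7: reached.
T26 would need S18 and W9 (Rule 2), but W9 is never established.
W7 would need W9 and S7 (Rule 4), but W9 is never established.
Reached: P25, V26, and S7 — 3 of the 6.

3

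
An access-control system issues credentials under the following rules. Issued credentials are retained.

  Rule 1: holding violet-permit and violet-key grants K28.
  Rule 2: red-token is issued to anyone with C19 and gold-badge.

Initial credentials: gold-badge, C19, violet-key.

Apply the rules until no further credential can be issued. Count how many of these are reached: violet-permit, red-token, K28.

1

Holding C19 and gold-badge grants red-token (Rule 2).
No rule produces violet-permit, and it is not given.
red-token: reached.
K28 would need violet-permit and violet-key (Rule 1), but violet-permit is never granted.
Reached: red-token — 1 of the 3.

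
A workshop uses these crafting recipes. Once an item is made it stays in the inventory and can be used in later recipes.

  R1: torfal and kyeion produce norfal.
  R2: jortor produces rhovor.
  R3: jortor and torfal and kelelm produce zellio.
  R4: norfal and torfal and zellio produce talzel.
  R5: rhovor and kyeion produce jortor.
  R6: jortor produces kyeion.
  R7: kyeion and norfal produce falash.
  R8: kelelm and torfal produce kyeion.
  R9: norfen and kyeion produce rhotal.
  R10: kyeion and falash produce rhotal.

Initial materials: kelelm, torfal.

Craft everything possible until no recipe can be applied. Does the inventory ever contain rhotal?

Using R8, kelelm and torfal make kyeion.
torfal and kyeion → norfal (R1).
Using R7, kyeion and norfal make falash.
Using R10, kyeion and falash make rhotal.

Yes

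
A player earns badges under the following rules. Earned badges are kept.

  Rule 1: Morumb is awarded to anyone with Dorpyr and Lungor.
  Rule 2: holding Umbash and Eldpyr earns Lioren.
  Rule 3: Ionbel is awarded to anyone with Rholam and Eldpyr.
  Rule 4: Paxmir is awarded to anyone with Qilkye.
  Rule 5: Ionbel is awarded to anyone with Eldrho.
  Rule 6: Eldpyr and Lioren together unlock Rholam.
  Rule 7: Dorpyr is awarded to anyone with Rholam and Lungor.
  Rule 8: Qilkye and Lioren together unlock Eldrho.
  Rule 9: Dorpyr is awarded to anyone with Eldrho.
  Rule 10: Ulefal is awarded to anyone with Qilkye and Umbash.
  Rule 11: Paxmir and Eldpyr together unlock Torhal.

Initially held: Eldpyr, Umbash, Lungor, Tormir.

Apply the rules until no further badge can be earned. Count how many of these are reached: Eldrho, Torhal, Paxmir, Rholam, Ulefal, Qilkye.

1

With Umbash and Eldpyr, Lioren is earned (Rule 2).
With Eldpyr and Lioren, Rholam is earned (Rule 6).
Eldrho would need Qilkye and Lioren (Rule 8), but Qilkye is never earned.
Torhal would need Paxmir and Eldpyr (Rule 11), but Paxmir is never earned.
Paxmir would need Qilkye (Rule 4), but Qilkye is never earned.
Rholam: reached.
Ulefal would need Qilkye and Umbash (Rule 10), but Qilkye is never earned.
No rule produces Qilkye, and it is not given.
Reached: Rholam — 1 of the 6.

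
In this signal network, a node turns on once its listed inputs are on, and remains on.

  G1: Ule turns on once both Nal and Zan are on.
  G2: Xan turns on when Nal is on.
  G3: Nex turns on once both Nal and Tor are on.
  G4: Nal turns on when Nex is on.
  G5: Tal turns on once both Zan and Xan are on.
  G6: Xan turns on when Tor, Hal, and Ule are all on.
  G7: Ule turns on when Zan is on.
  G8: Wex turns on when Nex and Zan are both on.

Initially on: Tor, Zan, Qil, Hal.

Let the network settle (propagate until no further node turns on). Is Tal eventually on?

Zan is on, so Ule turns on (G7).
G6: Tor, Hal, and Ule on → Xan on.
Zan and Xan are on, so Tal turns on (G5).

Yes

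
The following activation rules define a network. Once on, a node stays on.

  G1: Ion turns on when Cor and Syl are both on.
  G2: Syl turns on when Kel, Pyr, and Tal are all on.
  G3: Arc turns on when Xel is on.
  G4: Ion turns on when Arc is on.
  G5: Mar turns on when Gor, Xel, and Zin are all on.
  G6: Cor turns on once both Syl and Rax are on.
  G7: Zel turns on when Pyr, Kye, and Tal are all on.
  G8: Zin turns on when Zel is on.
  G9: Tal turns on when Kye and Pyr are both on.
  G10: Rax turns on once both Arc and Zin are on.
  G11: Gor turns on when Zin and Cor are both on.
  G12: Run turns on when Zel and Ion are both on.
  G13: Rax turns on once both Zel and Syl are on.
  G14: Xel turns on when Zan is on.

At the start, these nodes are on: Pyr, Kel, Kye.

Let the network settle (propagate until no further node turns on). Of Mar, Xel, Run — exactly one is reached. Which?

Run

Kye and Pyr are on, so Tal turns on (G9).
Pyr, Kye, and Tal are on, so Zel turns on (G7).
Kel, Pyr, and Tal are on, so Syl turns on (G2).
Zel and Syl are on, so Rax turns on (G13).
G6: Syl and Rax on → Cor on.
Cor and Syl are on, so Ion turns on (G1).
Zel and Ion are on, so Run turns on (G12).
Xel would need Zan (G14), but Zan never turns on. Mar would need Gor, Xel, and Zin (G5), but Xel never turns on.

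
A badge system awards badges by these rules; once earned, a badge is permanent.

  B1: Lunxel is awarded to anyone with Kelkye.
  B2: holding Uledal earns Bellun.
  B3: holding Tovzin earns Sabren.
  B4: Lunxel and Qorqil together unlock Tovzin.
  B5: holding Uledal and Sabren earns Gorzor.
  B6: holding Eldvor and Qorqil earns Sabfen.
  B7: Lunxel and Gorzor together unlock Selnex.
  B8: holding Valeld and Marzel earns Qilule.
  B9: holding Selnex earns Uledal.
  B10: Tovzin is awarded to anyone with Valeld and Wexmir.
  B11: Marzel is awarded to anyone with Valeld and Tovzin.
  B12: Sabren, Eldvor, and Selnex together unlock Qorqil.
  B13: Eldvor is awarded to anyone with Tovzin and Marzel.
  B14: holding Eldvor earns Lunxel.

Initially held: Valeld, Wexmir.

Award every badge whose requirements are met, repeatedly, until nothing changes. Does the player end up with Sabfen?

No

Sabfen would need Eldvor and Qorqil (B6), but Qorqil is never earned.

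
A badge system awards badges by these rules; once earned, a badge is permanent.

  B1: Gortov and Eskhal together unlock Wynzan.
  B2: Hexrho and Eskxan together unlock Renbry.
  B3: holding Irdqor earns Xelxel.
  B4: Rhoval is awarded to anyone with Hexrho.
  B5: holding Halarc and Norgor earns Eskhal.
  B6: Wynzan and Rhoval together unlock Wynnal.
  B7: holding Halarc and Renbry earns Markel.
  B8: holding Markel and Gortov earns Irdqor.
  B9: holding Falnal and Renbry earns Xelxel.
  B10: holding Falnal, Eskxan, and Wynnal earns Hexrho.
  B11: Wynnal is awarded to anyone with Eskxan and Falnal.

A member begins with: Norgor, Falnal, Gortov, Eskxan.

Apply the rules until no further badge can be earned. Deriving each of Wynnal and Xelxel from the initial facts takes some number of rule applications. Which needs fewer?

Wynnal

Wynnal: With Eskxan and Falnal, Wynnal is earned (B11). [1 rule application]
Xelxel: With Eskxan and Falnal, Wynnal is earned (B11). With Falnal, Eskxan, and Wynnal, Hexrho is earned (B10). With Hexrho and Eskxan, Renbry is earned (B2). With Falnal and Renbry, Xelxel is earned (B9). [4 rule applications]
Wynnal needs fewer.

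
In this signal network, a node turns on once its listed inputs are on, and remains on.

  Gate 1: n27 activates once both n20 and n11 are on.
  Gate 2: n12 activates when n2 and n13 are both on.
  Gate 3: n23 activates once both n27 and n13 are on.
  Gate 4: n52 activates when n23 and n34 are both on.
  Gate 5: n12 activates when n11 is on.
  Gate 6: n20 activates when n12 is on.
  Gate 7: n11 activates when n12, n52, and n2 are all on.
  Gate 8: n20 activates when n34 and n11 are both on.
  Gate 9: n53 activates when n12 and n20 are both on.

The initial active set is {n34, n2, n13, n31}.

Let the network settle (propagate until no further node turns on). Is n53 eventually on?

n2 and n13 are on, so n12 activates (Gate 2).
n12 is on, so n20 activates (Gate 6).
n12 and n20 are on, so n53 activates (Gate 9).

Yes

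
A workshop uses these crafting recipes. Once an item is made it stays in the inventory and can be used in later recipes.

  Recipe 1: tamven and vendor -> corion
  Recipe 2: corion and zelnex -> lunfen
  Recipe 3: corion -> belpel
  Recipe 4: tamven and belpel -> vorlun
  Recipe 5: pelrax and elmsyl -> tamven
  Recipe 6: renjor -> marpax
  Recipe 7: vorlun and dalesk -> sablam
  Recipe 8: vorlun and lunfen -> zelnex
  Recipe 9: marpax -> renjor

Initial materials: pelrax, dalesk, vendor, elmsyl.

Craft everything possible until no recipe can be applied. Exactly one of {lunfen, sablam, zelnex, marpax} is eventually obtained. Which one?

sablam

Using Recipe 5, pelrax and elmsyl make tamven.
tamven and vendor -> corion (Recipe 1).
Using Recipe 3, corion makes belpel.
tamven and belpel -> vorlun (Recipe 4).
vorlun and dalesk -> sablam (Recipe 7).
zelnex would need vorlun and lunfen (Recipe 8), but lunfen is never obtained. lunfen would need corion and zelnex (Recipe 2), but zelnex is never obtained. marpax would need renjor (Recipe 6), but renjor is never obtained.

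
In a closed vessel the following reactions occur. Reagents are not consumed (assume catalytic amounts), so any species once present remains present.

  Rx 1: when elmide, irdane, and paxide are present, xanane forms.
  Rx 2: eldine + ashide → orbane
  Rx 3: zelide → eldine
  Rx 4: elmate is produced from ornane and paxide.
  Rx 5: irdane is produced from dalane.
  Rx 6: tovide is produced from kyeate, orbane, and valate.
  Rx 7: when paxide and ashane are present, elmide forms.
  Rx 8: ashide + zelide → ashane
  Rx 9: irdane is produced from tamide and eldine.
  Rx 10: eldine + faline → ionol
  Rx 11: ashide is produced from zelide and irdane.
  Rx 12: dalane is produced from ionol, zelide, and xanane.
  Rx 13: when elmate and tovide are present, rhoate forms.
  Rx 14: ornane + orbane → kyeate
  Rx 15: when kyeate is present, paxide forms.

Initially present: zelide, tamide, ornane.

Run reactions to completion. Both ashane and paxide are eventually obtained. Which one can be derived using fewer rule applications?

ashane

ashane: zelide present → eldine forms (Rx 3). tamide and eldine present → irdane forms (Rx 9). zelide and irdane present → ashide forms (Rx 11). ashide and zelide present → ashane forms (Rx 8). [4 rule applications]
paxide: zelide present → eldine forms (Rx 3). tamide and eldine present → irdane forms (Rx 9). zelide and irdane present → ashide forms (Rx 11). eldine and ashide present → orbane forms (Rx 2). ornane and orbane present → kyeate forms (Rx 14). kyeate present → paxide forms (Rx 15). [6 rule applications]
ashane needs fewer.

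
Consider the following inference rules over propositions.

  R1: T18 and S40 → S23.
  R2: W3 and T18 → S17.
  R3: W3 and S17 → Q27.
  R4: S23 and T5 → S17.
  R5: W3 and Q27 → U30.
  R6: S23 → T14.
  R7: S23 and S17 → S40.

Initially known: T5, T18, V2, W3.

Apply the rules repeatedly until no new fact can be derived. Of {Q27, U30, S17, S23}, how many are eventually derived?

From W3 and T18, R2 gives S17.
From W3 and S17, R3 gives Q27.
W3 and Q27 hold, so U30 follows (R5).
Q27: reached.
U30: reached.
S17: reached.
S23 would need T18 and S40 (R1), but S40 is never established.
Reached: Q27, U30, and S17 — 3 of the 4.

3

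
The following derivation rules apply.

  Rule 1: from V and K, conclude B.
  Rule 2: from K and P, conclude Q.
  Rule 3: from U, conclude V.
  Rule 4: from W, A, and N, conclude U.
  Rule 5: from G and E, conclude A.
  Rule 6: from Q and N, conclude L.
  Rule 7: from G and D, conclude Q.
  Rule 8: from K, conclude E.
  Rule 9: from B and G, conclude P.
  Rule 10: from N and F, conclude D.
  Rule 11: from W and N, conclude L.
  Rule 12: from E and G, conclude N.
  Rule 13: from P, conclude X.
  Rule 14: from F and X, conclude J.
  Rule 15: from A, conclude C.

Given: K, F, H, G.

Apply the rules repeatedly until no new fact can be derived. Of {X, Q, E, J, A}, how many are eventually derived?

3

K holds, so E follows (Rule 8).
From G and E, Rule 5 gives A.
E and G hold, so N follows (Rule 12).
From N and F, Rule 10 gives D.
From G and D, Rule 7 gives Q.
X would need P (Rule 13), but P is never established.
Q: reached.
E: reached.
J would need F and X (Rule 14), but X is never established.
A: reached.
Reached: Q, E, and A — 3 of the 5.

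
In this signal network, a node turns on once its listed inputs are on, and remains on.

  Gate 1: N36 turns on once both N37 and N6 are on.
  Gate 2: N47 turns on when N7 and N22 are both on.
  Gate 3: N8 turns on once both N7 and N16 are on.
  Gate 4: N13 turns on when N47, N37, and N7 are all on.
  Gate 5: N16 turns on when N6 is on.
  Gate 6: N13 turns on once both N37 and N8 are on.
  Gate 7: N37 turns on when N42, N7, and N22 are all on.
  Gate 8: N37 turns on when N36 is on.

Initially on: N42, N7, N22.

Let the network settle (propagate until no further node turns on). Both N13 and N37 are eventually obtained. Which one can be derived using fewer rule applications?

N37: Gate 7: N42, N7, and N22 on → N37 on. [1 rule application]
N13: N42, N7, and N22 are on, so N37 turns on (Gate 7). N7 and N22 are on, so N47 turns on (Gate 2). Gate 4: N47, N37, and N7 on → N13 on. [3 rule applications]
N37 needs fewer.

N37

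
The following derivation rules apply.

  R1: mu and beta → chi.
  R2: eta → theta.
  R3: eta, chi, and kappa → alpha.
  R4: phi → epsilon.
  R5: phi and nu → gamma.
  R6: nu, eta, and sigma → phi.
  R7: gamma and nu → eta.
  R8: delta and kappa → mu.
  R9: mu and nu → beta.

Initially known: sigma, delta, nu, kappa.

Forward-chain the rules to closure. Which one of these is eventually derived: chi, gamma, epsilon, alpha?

delta and kappa hold, so mu follows (R8).
mu and nu hold, so beta follows (R9).
mu and beta hold, so chi follows (R1).
alpha would need eta, chi, and kappa (R3), but eta is never established. epsilon would need phi (R4), but phi is never established. gamma would need phi and nu (R5), but phi is never established.

chi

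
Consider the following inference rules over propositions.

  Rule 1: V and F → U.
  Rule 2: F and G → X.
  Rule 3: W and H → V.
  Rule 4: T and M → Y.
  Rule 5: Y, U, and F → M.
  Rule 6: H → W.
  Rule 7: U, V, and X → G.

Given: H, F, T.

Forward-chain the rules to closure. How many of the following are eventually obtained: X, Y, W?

H holds, so W follows (Rule 6).
X would need F and G (Rule 2), but G is never established.
Y would need T and M (Rule 4), but M is never established.
W: reached.
Reached: W — 1 of the 3.

1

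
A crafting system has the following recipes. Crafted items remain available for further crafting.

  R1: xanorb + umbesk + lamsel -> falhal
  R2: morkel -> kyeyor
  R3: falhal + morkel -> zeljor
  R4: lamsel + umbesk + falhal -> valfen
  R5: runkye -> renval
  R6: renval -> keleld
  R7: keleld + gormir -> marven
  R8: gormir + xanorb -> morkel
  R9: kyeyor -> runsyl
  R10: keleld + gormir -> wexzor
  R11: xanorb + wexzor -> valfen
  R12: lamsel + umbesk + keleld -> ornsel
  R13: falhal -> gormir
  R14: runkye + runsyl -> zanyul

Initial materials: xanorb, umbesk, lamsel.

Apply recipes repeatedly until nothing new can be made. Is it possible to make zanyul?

zanyul would need runkye and runsyl (R14), but runkye is never obtained.

No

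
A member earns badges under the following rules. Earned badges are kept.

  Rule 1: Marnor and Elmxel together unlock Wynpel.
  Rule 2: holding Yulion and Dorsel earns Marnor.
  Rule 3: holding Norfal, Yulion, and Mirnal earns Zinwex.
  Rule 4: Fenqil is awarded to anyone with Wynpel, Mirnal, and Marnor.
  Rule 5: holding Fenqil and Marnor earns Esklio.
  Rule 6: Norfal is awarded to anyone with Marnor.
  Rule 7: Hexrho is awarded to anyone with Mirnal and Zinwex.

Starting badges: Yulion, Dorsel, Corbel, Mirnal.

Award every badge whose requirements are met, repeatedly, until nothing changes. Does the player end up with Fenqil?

No

Fenqil would need Wynpel, Mirnal, and Marnor (Rule 4), but Wynpel is never earned.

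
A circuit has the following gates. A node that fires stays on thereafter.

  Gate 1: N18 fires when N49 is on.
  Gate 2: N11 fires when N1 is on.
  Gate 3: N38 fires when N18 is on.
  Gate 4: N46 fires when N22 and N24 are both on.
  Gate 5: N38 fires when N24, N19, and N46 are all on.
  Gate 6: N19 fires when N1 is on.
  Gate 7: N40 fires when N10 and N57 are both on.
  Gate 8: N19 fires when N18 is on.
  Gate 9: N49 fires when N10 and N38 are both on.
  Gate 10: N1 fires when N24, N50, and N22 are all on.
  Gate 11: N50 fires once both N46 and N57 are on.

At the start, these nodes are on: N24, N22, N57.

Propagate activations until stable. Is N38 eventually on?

Gate 4: N22 and N24 on → N46 on.
Gate 11: N46 and N57 on → N50 on.
Gate 10: N24, N50, and N22 on → N1 on.
Gate 6: N1 on → N19 on.
Gate 5: N24, N19, and N46 on → N38 on.

Yes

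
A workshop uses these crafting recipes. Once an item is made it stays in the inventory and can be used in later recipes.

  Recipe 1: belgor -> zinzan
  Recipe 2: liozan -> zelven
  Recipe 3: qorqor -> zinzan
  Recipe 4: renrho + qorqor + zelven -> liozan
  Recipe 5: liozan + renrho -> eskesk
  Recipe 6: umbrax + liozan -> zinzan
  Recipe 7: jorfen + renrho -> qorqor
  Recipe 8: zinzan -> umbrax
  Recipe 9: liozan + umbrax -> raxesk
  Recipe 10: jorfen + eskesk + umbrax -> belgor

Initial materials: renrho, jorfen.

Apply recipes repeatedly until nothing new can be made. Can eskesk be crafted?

No

eskesk would need liozan and renrho (Recipe 5), but liozan is never obtained.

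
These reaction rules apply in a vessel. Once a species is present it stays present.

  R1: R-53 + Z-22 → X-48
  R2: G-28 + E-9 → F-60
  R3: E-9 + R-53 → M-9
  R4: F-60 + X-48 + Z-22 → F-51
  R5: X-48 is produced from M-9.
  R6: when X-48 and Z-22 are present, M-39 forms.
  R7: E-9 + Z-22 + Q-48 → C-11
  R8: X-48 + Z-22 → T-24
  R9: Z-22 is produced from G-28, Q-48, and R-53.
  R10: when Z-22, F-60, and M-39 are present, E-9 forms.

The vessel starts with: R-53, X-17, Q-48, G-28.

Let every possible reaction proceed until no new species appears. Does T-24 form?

Yes

G-28, Q-48, and R-53 present → Z-22 forms (R9).
R-53 and Z-22 present → X-48 forms (R1).
X-48 and Z-22 present → T-24 forms (R8).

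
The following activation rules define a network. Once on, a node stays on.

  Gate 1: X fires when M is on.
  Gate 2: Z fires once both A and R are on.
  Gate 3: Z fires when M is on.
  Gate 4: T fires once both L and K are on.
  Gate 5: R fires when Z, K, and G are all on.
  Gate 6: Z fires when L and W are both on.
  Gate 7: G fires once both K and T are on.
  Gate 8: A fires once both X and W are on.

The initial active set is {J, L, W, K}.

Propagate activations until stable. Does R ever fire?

Yes

Gate 4: L and K on → T on.
L and W are on, so Z fires (Gate 6).
Gate 7: K and T on → G on.
Z, K, and G are on, so R fires (Gate 5).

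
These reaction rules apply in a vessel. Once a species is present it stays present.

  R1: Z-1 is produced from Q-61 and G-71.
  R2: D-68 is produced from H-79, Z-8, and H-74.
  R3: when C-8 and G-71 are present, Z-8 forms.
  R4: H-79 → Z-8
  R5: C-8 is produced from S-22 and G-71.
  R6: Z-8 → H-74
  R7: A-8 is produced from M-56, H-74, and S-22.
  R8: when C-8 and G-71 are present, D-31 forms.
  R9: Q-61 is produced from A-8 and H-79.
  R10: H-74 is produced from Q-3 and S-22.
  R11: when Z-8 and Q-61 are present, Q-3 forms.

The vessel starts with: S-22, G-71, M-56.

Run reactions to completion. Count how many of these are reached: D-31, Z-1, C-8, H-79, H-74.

S-22 and G-71 present → C-8 forms (R5).
C-8 and G-71 present → Z-8 forms (R3).
C-8 and G-71 present → D-31 forms (R8).
Z-8 present → H-74 forms (R6).
D-31: reached.
Z-1 would need Q-61 and G-71 (R1), but Q-61 never forms.
C-8: reached.
No rule produces H-79, and it is not given.
H-74: reached.
Reached: D-31, C-8, and H-74 — 3 of the 5.

3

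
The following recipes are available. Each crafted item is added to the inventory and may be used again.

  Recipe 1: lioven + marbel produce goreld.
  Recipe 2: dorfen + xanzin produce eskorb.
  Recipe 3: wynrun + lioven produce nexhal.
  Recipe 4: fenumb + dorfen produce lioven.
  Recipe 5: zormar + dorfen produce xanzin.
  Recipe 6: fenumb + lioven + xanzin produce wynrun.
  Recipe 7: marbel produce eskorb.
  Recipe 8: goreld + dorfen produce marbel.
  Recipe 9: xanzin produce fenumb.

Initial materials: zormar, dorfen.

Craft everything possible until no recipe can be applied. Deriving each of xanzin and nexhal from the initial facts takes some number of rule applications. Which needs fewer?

xanzin

xanzin: Using Recipe 5, zormar and dorfen make xanzin. [1 rule application]
nexhal: zormar + dorfen → xanzin (Recipe 5). xanzin → fenumb (Recipe 9). fenumb + dorfen → lioven (Recipe 4). Using Recipe 6, fenumb, lioven, and xanzin make wynrun. Using Recipe 3, wynrun and lioven make nexhal. [5 rule applications]
xanzin needs fewer.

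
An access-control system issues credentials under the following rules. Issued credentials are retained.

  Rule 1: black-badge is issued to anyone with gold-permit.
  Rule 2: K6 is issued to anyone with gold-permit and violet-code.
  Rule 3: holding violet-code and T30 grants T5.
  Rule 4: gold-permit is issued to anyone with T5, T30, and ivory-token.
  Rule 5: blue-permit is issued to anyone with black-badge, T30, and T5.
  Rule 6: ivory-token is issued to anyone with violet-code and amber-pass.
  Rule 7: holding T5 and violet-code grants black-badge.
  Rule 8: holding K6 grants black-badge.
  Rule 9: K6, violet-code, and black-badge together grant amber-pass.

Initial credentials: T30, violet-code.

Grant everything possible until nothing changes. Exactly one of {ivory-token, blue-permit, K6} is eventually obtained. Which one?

blue-permit

Holding violet-code and T30 grants T5 (Rule 3).
Holding T5 and violet-code grants black-badge (Rule 7).
Holding black-badge, T30, and T5 grants blue-permit (Rule 5).
K6 would need gold-permit and violet-code (Rule 2), but gold-permit is never granted. ivory-token would need violet-code and amber-pass (Rule 6), but amber-pass is never granted.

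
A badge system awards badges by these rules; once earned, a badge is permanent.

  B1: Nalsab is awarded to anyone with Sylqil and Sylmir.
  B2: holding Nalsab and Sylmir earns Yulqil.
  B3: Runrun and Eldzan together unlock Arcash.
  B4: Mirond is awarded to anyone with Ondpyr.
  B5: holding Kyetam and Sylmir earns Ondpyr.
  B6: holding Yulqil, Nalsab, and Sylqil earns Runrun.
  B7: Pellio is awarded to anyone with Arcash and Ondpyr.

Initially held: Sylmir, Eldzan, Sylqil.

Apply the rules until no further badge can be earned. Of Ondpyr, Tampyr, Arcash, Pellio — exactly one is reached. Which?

Arcash

With Sylqil and Sylmir, Nalsab is earned (B1).
With Nalsab and Sylmir, Yulqil is earned (B2).
With Yulqil, Nalsab, and Sylqil, Runrun is earned (B6).
With Runrun and Eldzan, Arcash is earned (B3).
No rule produces Tampyr, and it is not given. Ondpyr would need Kyetam and Sylmir (B5), but Kyetam is never earned. Pellio would need Arcash and Ondpyr (B7), but Ondpyr is never earned.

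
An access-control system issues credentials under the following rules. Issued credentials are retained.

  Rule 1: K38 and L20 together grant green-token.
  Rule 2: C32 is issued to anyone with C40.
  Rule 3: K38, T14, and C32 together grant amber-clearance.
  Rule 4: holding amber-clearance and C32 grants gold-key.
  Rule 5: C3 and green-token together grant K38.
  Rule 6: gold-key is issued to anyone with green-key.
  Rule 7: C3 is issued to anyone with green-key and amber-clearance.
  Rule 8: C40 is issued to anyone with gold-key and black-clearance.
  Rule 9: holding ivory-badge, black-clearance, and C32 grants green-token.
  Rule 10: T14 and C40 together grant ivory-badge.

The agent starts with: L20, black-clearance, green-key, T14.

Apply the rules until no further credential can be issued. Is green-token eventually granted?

Holding green-key grants gold-key (Rule 6).
Holding gold-key and black-clearance grants C40 (Rule 8).
Holding T14 and C40 grants ivory-badge (Rule 10).
Holding C40 grants C32 (Rule 2).
Holding ivory-badge, black-clearance, and C32 grants green-token (Rule 9).

Yes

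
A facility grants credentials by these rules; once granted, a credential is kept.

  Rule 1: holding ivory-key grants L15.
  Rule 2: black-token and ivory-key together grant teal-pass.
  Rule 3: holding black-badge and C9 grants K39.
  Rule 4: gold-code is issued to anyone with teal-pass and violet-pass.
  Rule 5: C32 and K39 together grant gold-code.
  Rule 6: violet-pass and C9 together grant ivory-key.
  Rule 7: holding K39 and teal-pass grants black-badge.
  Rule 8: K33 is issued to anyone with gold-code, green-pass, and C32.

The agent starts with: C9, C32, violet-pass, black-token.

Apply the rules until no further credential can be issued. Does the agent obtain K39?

K39 would need black-badge and C9 (Rule 3), but black-badge is never granted.

No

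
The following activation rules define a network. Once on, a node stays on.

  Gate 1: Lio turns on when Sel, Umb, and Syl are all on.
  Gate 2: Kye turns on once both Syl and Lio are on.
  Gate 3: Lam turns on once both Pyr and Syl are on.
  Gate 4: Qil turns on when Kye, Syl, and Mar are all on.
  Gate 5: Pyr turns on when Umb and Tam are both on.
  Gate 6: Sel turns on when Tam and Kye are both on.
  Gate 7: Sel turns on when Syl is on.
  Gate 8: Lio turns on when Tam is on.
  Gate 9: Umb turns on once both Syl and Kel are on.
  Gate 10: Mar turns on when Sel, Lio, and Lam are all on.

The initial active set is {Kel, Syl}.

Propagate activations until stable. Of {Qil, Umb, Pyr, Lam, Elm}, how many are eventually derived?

Gate 9: Syl and Kel on → Umb on.
Qil would need Kye, Syl, and Mar (Gate 4), but Mar never turns on.
Umb: reached.
Pyr would need Umb and Tam (Gate 5), but Tam never turns on.
Lam would need Pyr and Syl (Gate 3), but Pyr never turns on.
No rule produces Elm, and it is not given.
Reached: Umb — 1 of the 5.

1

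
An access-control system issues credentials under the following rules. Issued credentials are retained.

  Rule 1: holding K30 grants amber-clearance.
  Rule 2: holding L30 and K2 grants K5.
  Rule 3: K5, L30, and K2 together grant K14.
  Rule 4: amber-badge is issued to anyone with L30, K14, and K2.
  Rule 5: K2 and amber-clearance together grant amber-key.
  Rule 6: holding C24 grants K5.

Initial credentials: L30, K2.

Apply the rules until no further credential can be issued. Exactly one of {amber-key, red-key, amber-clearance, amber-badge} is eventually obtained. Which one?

Holding L30 and K2 grants K5 (Rule 2).
Holding K5, L30, and K2 grants K14 (Rule 3).
Holding L30, K14, and K2 grants amber-badge (Rule 4).
amber-clearance would need K30 (Rule 1), but K30 is never granted. No rule produces red-key, and it is not given. amber-key would need K2 and amber-clearance (Rule 5), but amber-clearance is never granted.

amber-badge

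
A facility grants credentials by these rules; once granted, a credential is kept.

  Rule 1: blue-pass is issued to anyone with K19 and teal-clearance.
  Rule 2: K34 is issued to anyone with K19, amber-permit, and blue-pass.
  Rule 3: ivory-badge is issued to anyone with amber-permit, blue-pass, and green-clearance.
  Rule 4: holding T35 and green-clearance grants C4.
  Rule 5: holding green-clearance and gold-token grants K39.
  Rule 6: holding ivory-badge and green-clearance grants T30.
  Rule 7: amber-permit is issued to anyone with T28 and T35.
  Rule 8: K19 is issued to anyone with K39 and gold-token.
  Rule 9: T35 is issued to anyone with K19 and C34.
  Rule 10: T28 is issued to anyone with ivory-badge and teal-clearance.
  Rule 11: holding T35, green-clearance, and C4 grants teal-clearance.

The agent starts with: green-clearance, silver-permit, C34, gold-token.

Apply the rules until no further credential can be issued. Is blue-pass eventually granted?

Yes

Holding green-clearance and gold-token grants K39 (Rule 5).
Holding K39 and gold-token grants K19 (Rule 8).
Holding K19 and C34 grants T35 (Rule 9).
Holding T35 and green-clearance grants C4 (Rule 4).
Holding T35, green-clearance, and C4 grants teal-clearance (Rule 11).
Holding K19 and teal-clearance grants blue-pass (Rule 1).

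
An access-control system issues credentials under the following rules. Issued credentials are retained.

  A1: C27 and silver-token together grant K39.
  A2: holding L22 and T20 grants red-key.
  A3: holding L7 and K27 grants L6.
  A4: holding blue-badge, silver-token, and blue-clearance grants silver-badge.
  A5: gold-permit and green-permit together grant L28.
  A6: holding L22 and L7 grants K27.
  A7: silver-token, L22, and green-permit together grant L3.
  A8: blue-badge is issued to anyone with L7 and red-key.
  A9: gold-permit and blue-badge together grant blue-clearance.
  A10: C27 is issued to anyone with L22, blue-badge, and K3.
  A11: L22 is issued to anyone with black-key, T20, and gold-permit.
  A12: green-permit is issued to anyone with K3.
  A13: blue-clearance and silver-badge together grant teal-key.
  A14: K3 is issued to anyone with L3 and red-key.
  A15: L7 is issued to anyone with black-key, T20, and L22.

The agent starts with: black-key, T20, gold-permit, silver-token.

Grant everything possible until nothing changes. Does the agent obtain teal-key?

Yes

Holding black-key, T20, and gold-permit grants L22 (A11).
Holding black-key, T20, and L22 grants L7 (A15).
Holding L22 and T20 grants red-key (A2).
Holding L7 and red-key grants blue-badge (A8).
Holding gold-permit and blue-badge grants blue-clearance (A9).
Holding blue-badge, silver-token, and blue-clearance grants silver-badge (A4).
Holding blue-clearance and silver-badge grants teal-key (A13).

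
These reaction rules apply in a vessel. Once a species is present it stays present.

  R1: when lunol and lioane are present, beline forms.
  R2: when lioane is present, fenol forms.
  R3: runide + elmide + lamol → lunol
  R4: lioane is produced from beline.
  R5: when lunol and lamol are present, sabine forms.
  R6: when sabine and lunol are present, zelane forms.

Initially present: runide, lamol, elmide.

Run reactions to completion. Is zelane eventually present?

Yes

runide, elmide, and lamol present → lunol forms (R3).
lunol and lamol present → sabine forms (R5).
sabine and lunol present → zelane forms (R6).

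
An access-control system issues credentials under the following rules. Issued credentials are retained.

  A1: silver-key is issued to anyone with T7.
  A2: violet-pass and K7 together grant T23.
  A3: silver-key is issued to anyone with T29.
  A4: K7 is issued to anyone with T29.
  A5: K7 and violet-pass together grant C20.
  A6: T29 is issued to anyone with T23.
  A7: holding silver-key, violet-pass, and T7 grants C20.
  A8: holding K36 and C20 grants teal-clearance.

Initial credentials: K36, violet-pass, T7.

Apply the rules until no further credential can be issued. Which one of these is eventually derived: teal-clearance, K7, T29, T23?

teal-clearance

Holding T7 grants silver-key (A1).
Holding silver-key, violet-pass, and T7 grants C20 (A7).
Holding K36 and C20 grants teal-clearance (A8).
K7 would need T29 (A4), but T29 is never granted. T23 would need violet-pass and K7 (A2), but K7 is never granted. T29 would need T23 (A6), but T23 is never granted.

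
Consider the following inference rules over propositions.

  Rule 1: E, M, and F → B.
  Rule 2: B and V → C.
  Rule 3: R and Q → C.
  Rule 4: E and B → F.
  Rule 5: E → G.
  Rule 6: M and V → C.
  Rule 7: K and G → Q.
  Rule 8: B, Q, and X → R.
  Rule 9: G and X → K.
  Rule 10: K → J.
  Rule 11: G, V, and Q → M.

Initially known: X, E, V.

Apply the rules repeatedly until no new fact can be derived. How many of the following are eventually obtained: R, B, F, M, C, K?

E holds, so G follows (Rule 5).
G and X hold, so K follows (Rule 9).
K and G hold, so Q follows (Rule 7).
G, V, and Q hold, so M follows (Rule 11).
M and V hold, so C follows (Rule 6).
R would need B, Q, and X (Rule 8), but B is never established.
B would need E, M, and F (Rule 1), but F is never established.
F would need E and B (Rule 4), but B is never established.
M: reached.
C: reached.
K: reached.
Reached: M, C, and K — 3 of the 6.

3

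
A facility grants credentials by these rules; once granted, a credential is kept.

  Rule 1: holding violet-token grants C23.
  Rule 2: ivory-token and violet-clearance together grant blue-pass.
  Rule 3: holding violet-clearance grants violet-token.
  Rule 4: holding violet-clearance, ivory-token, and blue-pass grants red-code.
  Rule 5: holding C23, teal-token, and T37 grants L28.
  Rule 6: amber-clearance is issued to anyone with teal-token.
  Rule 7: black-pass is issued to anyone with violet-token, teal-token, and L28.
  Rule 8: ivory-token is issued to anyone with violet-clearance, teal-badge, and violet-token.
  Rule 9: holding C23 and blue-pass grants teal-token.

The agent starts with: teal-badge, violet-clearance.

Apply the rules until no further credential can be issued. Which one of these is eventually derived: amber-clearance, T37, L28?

amber-clearance

Holding violet-clearance grants violet-token (Rule 3).
Holding violet-clearance, teal-badge, and violet-token grants ivory-token (Rule 8).
Holding violet-token grants C23 (Rule 1).
Holding ivory-token and violet-clearance grants blue-pass (Rule 2).
Holding C23 and blue-pass grants teal-token (Rule 9).
Holding teal-token grants amber-clearance (Rule 6).
No rule produces T37, and it is not given. L28 would need C23, teal-token, and T37 (Rule 5), but T37 is never granted.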